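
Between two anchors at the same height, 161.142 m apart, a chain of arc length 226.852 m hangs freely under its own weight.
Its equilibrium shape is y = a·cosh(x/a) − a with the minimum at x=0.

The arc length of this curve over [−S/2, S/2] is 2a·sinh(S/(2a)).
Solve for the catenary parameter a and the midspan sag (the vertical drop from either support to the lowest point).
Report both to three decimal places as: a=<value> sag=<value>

seed: a₀ = √(S³/(24(L−S))) = √(161.142³/(24·65.710)) = 51.510026
iter 1: u=1.564181  f(a)=+8.523e+00  f'(a)=-3.233e+00  a ← 51.510026 − (+8.523e+00/-3.233e+00) = 54.146568
iter 2: u=1.488017  f(a)=+6.981e-01  f'(a)=-2.723e+00  a ← 54.146568 − (+6.981e-01/-2.723e+00) = 54.402947
iter 3: u=1.481004  f(a)=+5.607e-03  f'(a)=-2.679e+00  a ← 54.402947 − (+5.607e-03/-2.679e+00) = 54.405039
iter 4: u=1.480947  f(a)=+3.681e-07  f'(a)=-2.679e+00  a ← 54.405039 − (+3.681e-07/-2.679e+00) = 54.405039
iter 5: u=1.480947  f(a)=+0.000e+00  f'(a)=-2.679e+00  a ← 54.405039 − (+0.000e+00/-2.679e+00) = 54.405039
converged: |Δa| < 1e-12 after 5 iterations
sag = a·(cosh(S/(2a)) − 1) = 54.405039·(cosh(1.480947) − 1) = 71.393871
T_max/T_min = cosh(S/(2a)) = 2.312266

a=54.405 sag=71.394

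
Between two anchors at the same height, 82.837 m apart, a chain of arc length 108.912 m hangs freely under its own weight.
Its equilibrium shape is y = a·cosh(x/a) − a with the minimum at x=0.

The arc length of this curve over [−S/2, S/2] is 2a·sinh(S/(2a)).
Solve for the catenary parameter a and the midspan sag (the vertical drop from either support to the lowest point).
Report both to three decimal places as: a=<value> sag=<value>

a=31.469 sag=31.426

seed: a₀ = √(S³/(24(L−S))) = √(82.837³/(24·26.075)) = 30.138301
iter 1: u=1.374281  f(a)=+2.576e+00  f'(a)=-2.080e+00  a ← 30.138301 − (+2.576e+00/-2.080e+00) = 31.376771
iter 2: u=1.320037  f(a)=+1.673e-01  f'(a)=-1.818e+00  a ← 31.376771 − (+1.673e-01/-1.818e+00) = 31.468801
iter 3: u=1.316177  f(a)=+8.140e-04  f'(a)=-1.800e+00  a ← 31.468801 − (+8.140e-04/-1.800e+00) = 31.469253
iter 4: u=1.316158  f(a)=+1.948e-08  f'(a)=-1.800e+00  a ← 31.469253 − (+1.948e-08/-1.800e+00) = 31.469253
iter 5: u=1.316158  f(a)=+0.000e+00  f'(a)=-1.800e+00  a ← 31.469253 − (+0.000e+00/-1.800e+00) = 31.469253
converged: |Δa| < 1e-12 after 5 iterations
sag = a·(cosh(S/(2a)) − 1) = 31.469253·(cosh(1.316158) − 1) = 31.425658
T_max/T_min = cosh(S/(2a)) = 1.998615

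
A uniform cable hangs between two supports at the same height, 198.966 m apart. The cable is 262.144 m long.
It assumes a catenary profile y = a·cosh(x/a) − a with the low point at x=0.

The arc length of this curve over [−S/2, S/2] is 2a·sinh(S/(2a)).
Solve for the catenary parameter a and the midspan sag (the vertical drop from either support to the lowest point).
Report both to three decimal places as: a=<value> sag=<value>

seed: a₀ = √(S³/(24(L−S))) = √(198.966³/(24·63.178)) = 72.074186
iter 1: u=1.380286  f(a)=+6.299e+00  f'(a)=-2.111e+00  a ← 72.074186 − (+6.299e+00/-2.111e+00) = 75.058354
iter 2: u=1.325409  f(a)=+4.123e-01  f'(a)=-1.843e+00  a ← 75.058354 − (+4.123e-01/-1.843e+00) = 75.282121
iter 3: u=1.321469  f(a)=+2.040e-03  f'(a)=-1.824e+00  a ← 75.282121 − (+2.040e-03/-1.824e+00) = 75.283239
iter 4: u=1.321450  f(a)=+5.052e-08  f'(a)=-1.824e+00  a ← 75.283239 − (+5.052e-08/-1.824e+00) = 75.283239
iter 5: u=1.321450  f(a)=+0.000e+00  f'(a)=-1.824e+00  a ← 75.283239 − (+0.000e+00/-1.824e+00) = 75.283239
converged: |Δa| < 1e-12 after 5 iterations
sag = a·(cosh(S/(2a)) − 1) = 75.283239·(cosh(1.321450) − 1) = 75.870442
T_max/T_min = cosh(S/(2a)) = 2.007800

a=75.283 sag=75.870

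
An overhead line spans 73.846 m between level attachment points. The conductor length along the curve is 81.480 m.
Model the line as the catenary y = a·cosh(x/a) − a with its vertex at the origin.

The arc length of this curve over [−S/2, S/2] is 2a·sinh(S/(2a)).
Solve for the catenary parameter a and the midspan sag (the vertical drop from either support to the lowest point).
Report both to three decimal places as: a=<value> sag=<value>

seed: a₀ = √(S³/(24(L−S))) = √(73.846³/(24·7.634)) = 46.882284
iter 1: u=0.787568  f(a)=+2.403e-01  f'(a)=-3.463e-01  a ← 46.882284 − (+2.403e-01/-3.463e-01) = 47.576099
iter 2: u=0.776083  f(a)=+5.438e-03  f'(a)=-3.308e-01  a ← 47.576099 − (+5.438e-03/-3.308e-01) = 47.592538
iter 3: u=0.775815  f(a)=+2.928e-06  f'(a)=-3.304e-01  a ← 47.592538 − (+2.928e-06/-3.304e-01) = 47.592546
iter 4: u=0.775815  f(a)=+8.527e-13  f'(a)=-3.304e-01  a ← 47.592546 − (+8.527e-13/-3.304e-01) = 47.592546
converged: |Δa| < 1e-12 after 4 iterations
sag = a·(cosh(S/(2a)) − 1) = 47.592546·(cosh(0.775815) − 1) = 15.055662
T_max/T_min = cosh(S/(2a)) = 1.316345

a=47.593 sag=15.056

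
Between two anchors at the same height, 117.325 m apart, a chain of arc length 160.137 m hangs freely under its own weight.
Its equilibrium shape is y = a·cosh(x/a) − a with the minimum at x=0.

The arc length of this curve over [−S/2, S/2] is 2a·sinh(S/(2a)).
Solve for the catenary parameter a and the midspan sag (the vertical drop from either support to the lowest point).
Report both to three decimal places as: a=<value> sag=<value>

a=41.656 sag=48.600

seed: a₀ = √(S³/(24(L−S))) = √(117.325³/(24·42.812)) = 39.645825
iter 1: u=1.479664  f(a)=+4.939e+00  f'(a)=-2.671e+00  a ← 39.645825 − (+4.939e+00/-2.671e+00) = 41.494711
iter 2: u=1.413734  f(a)=+3.665e-01  f'(a)=-2.288e+00  a ← 41.494711 − (+3.665e-01/-2.288e+00) = 41.654879
iter 3: u=1.408298  f(a)=+2.376e-03  f'(a)=-2.258e+00  a ← 41.654879 − (+2.376e-03/-2.258e+00) = 41.655931
iter 4: u=1.408263  f(a)=+1.013e-07  f'(a)=-2.258e+00  a ← 41.655931 − (+1.013e-07/-2.258e+00) = 41.655931
iter 5: u=1.408263  f(a)=+0.000e+00  f'(a)=-2.258e+00  a ← 41.655931 − (+0.000e+00/-2.258e+00) = 41.655931
converged: |Δa| < 1e-12 after 5 iterations
sag = a·(cosh(S/(2a)) − 1) = 41.655931·(cosh(1.408263) − 1) = 48.600267
T_max/T_min = cosh(S/(2a)) = 2.166707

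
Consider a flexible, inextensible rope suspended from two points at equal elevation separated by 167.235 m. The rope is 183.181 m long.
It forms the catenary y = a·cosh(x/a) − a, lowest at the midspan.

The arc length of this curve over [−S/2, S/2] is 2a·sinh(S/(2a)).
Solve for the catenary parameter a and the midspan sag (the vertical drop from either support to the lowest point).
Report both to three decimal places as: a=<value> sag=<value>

a=112.098 sag=32.660

seed: a₀ = √(S³/(24(L−S))) = √(167.235³/(24·15.946)) = 110.550131
iter 1: u=0.756376  f(a)=+4.624e-01  f'(a)=-3.053e-01  a ← 110.550131 − (+4.624e-01/-3.053e-01) = 112.064567
iter 2: u=0.746155  f(a)=+9.673e-03  f'(a)=-2.927e-01  a ← 112.064567 − (+9.673e-03/-2.927e-01) = 112.097619
iter 3: u=0.745935  f(a)=+4.434e-06  f'(a)=-2.924e-01  a ← 112.097619 − (+4.434e-06/-2.924e-01) = 112.097634
iter 4: u=0.745935  f(a)=+9.379e-13  f'(a)=-2.924e-01  a ← 112.097634 − (+9.379e-13/-2.924e-01) = 112.097634
converged: |Δa| < 1e-12 after 4 iterations
sag = a·(cosh(S/(2a)) − 1) = 112.097634·(cosh(0.745935) − 1) = 32.659747
T_max/T_min = cosh(S/(2a)) = 1.291351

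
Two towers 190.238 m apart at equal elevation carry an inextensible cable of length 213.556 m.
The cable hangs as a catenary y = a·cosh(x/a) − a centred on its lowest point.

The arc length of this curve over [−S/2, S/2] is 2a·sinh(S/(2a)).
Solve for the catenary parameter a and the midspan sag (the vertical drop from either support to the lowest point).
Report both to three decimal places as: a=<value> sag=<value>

seed: a₀ = √(S³/(24(L−S))) = √(190.238³/(24·23.318)) = 110.916112
iter 1: u=0.857576  f(a)=+8.726e-01  f'(a)=-4.522e-01  a ← 110.916112 − (+8.726e-01/-4.522e-01) = 112.845788
iter 2: u=0.842911  f(a)=+2.329e-02  f'(a)=-4.284e-01  a ← 112.845788 − (+2.329e-02/-4.284e-01) = 112.900166
iter 3: u=0.842505  f(a)=+1.761e-05  f'(a)=-4.277e-01  a ← 112.900166 − (+1.761e-05/-4.277e-01) = 112.900208
iter 4: u=0.842505  f(a)=+1.009e-11  f'(a)=-4.277e-01  a ← 112.900208 − (+1.009e-11/-4.277e-01) = 112.900208
converged: |Δa| < 1e-12 after 4 iterations
sag = a·(cosh(S/(2a)) − 1) = 112.900208·(cosh(0.842505) − 1) = 42.496054
T_max/T_min = cosh(S/(2a)) = 1.376404

a=112.900 sag=42.496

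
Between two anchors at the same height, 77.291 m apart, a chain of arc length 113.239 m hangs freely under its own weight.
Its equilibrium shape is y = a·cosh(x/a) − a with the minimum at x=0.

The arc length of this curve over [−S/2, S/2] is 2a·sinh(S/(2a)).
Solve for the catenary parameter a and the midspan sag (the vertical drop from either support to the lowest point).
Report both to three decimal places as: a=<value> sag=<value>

a=24.601 sag=37.132

seed: a₀ = √(S³/(24(L−S))) = √(77.291³/(24·35.948)) = 23.133982
iter 1: u=1.670508  f(a)=+5.362e+00  f'(a)=-4.066e+00  a ← 23.133982 − (+5.362e+00/-4.066e+00) = 24.452766
iter 2: u=1.580414  f(a)=+4.927e-01  f'(a)=-3.350e+00  a ← 24.452766 − (+4.927e-01/-3.350e+00) = 24.599830
iter 3: u=1.570966  f(a)=+5.089e-03  f'(a)=-3.281e+00  a ← 24.599830 − (+5.089e-03/-3.281e+00) = 24.601381
iter 4: u=1.570867  f(a)=+5.554e-07  f'(a)=-3.281e+00  a ← 24.601381 − (+5.554e-07/-3.281e+00) = 24.601381
iter 5: u=1.570867  f(a)=+2.842e-14  f'(a)=-3.281e+00  a ← 24.601381 − (+2.842e-14/-3.281e+00) = 24.601381
converged: |Δa| < 1e-12 after 5 iterations
sag = a·(cosh(S/(2a)) − 1) = 24.601381·(cosh(1.570867) − 1) = 37.131882
T_max/T_min = cosh(S/(2a)) = 2.509341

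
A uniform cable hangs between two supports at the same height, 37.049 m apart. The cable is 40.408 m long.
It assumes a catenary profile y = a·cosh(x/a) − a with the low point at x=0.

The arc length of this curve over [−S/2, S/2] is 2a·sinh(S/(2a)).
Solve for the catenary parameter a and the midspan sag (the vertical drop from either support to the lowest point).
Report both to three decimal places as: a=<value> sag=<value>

seed: a₀ = √(S³/(24(L−S))) = √(37.049³/(24·3.359)) = 25.116210
iter 1: u=0.737552  f(a)=+9.255e-02  f'(a)=-2.823e-01  a ← 25.116210 − (+9.255e-02/-2.823e-01) = 25.444053
iter 2: u=0.728048  f(a)=+1.843e-03  f'(a)=-2.712e-01  a ← 25.444053 − (+1.843e-03/-2.712e-01) = 25.450851
iter 3: u=0.727854  f(a)=+7.642e-07  f'(a)=-2.709e-01  a ← 25.450851 − (+7.642e-07/-2.709e-01) = 25.450854
iter 4: u=0.727854  f(a)=+1.208e-13  f'(a)=-2.709e-01  a ← 25.450854 − (+1.208e-13/-2.709e-01) = 25.450854
converged: |Δa| < 1e-12 after 4 iterations
sag = a·(cosh(S/(2a)) − 1) = 25.450854·(cosh(0.727854) − 1) = 7.044493
T_max/T_min = cosh(S/(2a)) = 1.276788

a=25.451 sag=7.044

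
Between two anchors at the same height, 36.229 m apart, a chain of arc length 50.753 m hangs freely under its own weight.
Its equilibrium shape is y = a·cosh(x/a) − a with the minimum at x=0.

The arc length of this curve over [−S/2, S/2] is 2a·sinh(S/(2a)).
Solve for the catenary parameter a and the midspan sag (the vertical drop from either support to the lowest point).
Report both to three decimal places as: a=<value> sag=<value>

a=12.326 sag=15.886

seed: a₀ = √(S³/(24(L−S))) = √(36.229³/(24·14.524)) = 11.679810
iter 1: u=1.550924  f(a)=+1.850e+00  f'(a)=-3.139e+00  a ← 11.679810 − (+1.850e+00/-3.139e+00) = 12.269245
iter 2: u=1.476415  f(a)=+1.493e-01  f'(a)=-2.651e+00  a ← 12.269245 − (+1.493e-01/-2.651e+00) = 12.325556
iter 3: u=1.469670  f(a)=+1.160e-03  f'(a)=-2.610e+00  a ← 12.325556 − (+1.160e-03/-2.610e+00) = 12.326000
iter 4: u=1.469617  f(a)=+7.131e-08  f'(a)=-2.610e+00  a ← 12.326000 − (+7.131e-08/-2.610e+00) = 12.326000
iter 5: u=1.469617  f(a)=-7.105e-15  f'(a)=-2.610e+00  a ← 12.326000 − (-7.105e-15/-2.610e+00) = 12.326000
converged: |Δa| < 1e-12 after 5 iterations
sag = a·(cosh(S/(2a)) − 1) = 12.326000·(cosh(1.469617) − 1) = 15.885647
T_max/T_min = cosh(S/(2a)) = 2.288792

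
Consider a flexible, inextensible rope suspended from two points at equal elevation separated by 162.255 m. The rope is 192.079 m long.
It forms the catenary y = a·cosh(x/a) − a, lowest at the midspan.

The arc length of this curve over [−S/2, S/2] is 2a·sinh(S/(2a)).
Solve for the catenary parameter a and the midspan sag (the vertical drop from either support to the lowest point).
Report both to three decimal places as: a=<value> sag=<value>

seed: a₀ = √(S³/(24(L−S))) = √(162.255³/(24·29.824)) = 77.251793
iter 1: u=1.050170  f(a)=+1.688e+00  f'(a)=-8.607e-01  a ← 77.251793 − (+1.688e+00/-8.607e-01) = 79.213484
iter 2: u=1.024163  f(a)=+6.645e-02  f'(a)=-7.942e-01  a ← 79.213484 − (+6.645e-02/-7.942e-01) = 79.297160
iter 3: u=1.023082  f(a)=+1.123e-04  f'(a)=-7.915e-01  a ← 79.297160 − (+1.123e-04/-7.915e-01) = 79.297302
iter 4: u=1.023080  f(a)=+3.216e-10  f'(a)=-7.915e-01  a ← 79.297302 − (+3.216e-10/-7.915e-01) = 79.297302
iter 5: u=1.023080  f(a)=+0.000e+00  f'(a)=-7.915e-01  a ← 79.297302 − (+0.000e+00/-7.915e-01) = 79.297302
converged: |Δa| < 1e-12 after 5 iterations
sag = a·(cosh(S/(2a)) − 1) = 79.297302·(cosh(1.023080) − 1) = 45.248463
T_max/T_min = cosh(S/(2a)) = 1.570618

a=79.297 sag=45.248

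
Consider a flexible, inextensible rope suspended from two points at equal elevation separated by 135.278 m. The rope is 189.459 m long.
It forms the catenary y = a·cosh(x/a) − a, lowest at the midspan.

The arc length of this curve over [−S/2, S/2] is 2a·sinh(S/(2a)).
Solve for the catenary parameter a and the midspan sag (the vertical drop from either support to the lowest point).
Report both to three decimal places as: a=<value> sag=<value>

a=46.045 sag=59.282

seed: a₀ = √(S³/(24(L−S))) = √(135.278³/(24·54.181)) = 43.632654
iter 1: u=1.550192  f(a)=+6.895e+00  f'(a)=-3.134e+00  a ← 43.632654 − (+6.895e+00/-3.134e+00) = 45.832897
iter 2: u=1.475774  f(a)=+5.559e-01  f'(a)=-2.647e+00  a ← 45.832897 − (+5.559e-01/-2.647e+00) = 46.042887
iter 3: u=1.469043  f(a)=+4.313e-03  f'(a)=-2.606e+00  a ← 46.042887 − (+4.313e-03/-2.606e+00) = 46.044541
iter 4: u=1.468991  f(a)=+2.641e-07  f'(a)=-2.606e+00  a ← 46.044541 − (+2.641e-07/-2.606e+00) = 46.044541
iter 5: u=1.468991  f(a)=+2.842e-14  f'(a)=-2.606e+00  a ← 46.044541 − (+2.842e-14/-2.606e+00) = 46.044541
converged: |Δa| < 1e-12 after 5 iterations
sag = a·(cosh(S/(2a)) − 1) = 46.044541·(cosh(1.468991) − 1) = 59.282463
T_max/T_min = cosh(S/(2a)) = 2.287503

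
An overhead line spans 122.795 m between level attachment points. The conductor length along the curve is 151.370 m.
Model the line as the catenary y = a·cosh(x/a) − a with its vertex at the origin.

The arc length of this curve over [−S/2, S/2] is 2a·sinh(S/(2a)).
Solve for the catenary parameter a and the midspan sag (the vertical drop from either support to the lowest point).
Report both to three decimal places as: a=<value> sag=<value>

a=53.685 sag=39.107

seed: a₀ = √(S³/(24(L−S))) = √(122.795³/(24·28.575)) = 51.960376
iter 1: u=1.181622  f(a)=+2.062e+00  f'(a)=-1.261e+00  a ← 51.960376 − (+2.062e+00/-1.261e+00) = 53.595575
iter 2: u=1.145570  f(a)=+1.014e-01  f'(a)=-1.140e+00  a ← 53.595575 − (+1.014e-01/-1.140e+00) = 53.684483
iter 3: u=1.143673  f(a)=+2.728e-04  f'(a)=-1.134e+00  a ← 53.684483 − (+2.728e-04/-1.134e+00) = 53.684724
iter 4: u=1.143668  f(a)=+1.989e-09  f'(a)=-1.134e+00  a ← 53.684724 − (+1.989e-09/-1.134e+00) = 53.684724
iter 5: u=1.143668  f(a)=-2.842e-14  f'(a)=-1.134e+00  a ← 53.684724 − (-2.842e-14/-1.134e+00) = 53.684724
converged: |Δa| < 1e-12 after 5 iterations
sag = a·(cosh(S/(2a)) − 1) = 53.684724·(cosh(1.143668) − 1) = 39.106810
T_max/T_min = cosh(S/(2a)) = 1.728453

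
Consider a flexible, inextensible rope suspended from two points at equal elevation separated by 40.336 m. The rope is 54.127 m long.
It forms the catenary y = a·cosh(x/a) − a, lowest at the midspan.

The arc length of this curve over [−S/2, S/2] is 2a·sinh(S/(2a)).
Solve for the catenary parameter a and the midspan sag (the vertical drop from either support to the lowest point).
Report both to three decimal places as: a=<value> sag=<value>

seed: a₀ = √(S³/(24(L−S))) = √(40.336³/(24·13.791)) = 14.081073
iter 1: u=1.432277  f(a)=+1.486e+00  f'(a)=-2.391e+00  a ← 14.081073 − (+1.486e+00/-2.391e+00) = 14.702369
iter 2: u=1.371752  f(a)=+1.040e-01  f'(a)=-2.067e+00  a ← 14.702369 − (+1.040e-01/-2.067e+00) = 14.752672
iter 3: u=1.367074  f(a)=+5.942e-04  f'(a)=-2.044e+00  a ← 14.752672 − (+5.942e-04/-2.044e+00) = 14.752963
iter 4: u=1.367047  f(a)=+1.965e-08  f'(a)=-2.043e+00  a ← 14.752963 − (+1.965e-08/-2.043e+00) = 14.752963
iter 5: u=1.367047  f(a)=-7.105e-15  f'(a)=-2.043e+00  a ← 14.752963 − (-7.105e-15/-2.043e+00) = 14.752963
converged: |Δa| < 1e-12 after 5 iterations
sag = a·(cosh(S/(2a)) − 1) = 14.752963·(cosh(1.367047) − 1) = 16.070453
T_max/T_min = cosh(S/(2a)) = 2.089303

a=14.753 sag=16.070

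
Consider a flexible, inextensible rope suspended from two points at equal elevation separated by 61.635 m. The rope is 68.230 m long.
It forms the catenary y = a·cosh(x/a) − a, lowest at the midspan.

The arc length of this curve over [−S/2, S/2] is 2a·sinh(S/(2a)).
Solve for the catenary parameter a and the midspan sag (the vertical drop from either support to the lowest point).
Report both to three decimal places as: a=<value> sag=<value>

seed: a₀ = √(S³/(24(L−S))) = √(61.635³/(24·6.595)) = 38.461665
iter 1: u=0.801252  f(a)=+2.150e-01  f'(a)=-3.655e-01  a ← 38.461665 − (+2.150e-01/-3.655e-01) = 39.049862
iter 2: u=0.789183  f(a)=+5.031e-03  f'(a)=-3.485e-01  a ← 39.049862 − (+5.031e-03/-3.485e-01) = 39.064295
iter 3: u=0.788892  f(a)=+2.901e-06  f'(a)=-3.481e-01  a ← 39.064295 − (+2.901e-06/-3.481e-01) = 39.064303
iter 4: u=0.788892  f(a)=+9.663e-13  f'(a)=-3.481e-01  a ← 39.064303 − (+9.663e-13/-3.481e-01) = 39.064303
converged: |Δa| < 1e-12 after 4 iterations
sag = a·(cosh(S/(2a)) − 1) = 39.064303·(cosh(0.788892) − 1) = 12.799490
T_max/T_min = cosh(S/(2a)) = 1.327652

a=39.064 sag=12.799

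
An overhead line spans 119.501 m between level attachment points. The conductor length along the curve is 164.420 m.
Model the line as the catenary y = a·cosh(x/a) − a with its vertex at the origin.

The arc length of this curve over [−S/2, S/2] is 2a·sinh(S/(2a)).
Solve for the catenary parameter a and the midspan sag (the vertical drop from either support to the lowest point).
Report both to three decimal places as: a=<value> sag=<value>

a=41.860 sag=50.394

seed: a₀ = √(S³/(24(L−S))) = √(119.501³/(24·44.919)) = 39.786584
iter 1: u=1.501775  f(a)=+5.346e+00  f'(a)=-2.810e+00  a ← 39.786584 − (+5.346e+00/-2.810e+00) = 41.689076
iter 2: u=1.433241  f(a)=+4.074e-01  f'(a)=-2.397e+00  a ← 41.689076 − (+4.074e-01/-2.397e+00) = 41.859050
iter 3: u=1.427421  f(a)=+2.797e-03  f'(a)=-2.364e+00  a ← 41.859050 − (+2.797e-03/-2.364e+00) = 41.860233
iter 4: u=1.427381  f(a)=+1.338e-07  f'(a)=-2.364e+00  a ← 41.860233 − (+1.338e-07/-2.364e+00) = 41.860233
iter 5: u=1.427381  f(a)=-2.842e-14  f'(a)=-2.364e+00  a ← 41.860233 − (-2.842e-14/-2.364e+00) = 41.860233
converged: |Δa| < 1e-12 after 5 iterations
sag = a·(cosh(S/(2a)) − 1) = 41.860233·(cosh(1.427381) − 1) = 50.393565
T_max/T_min = cosh(S/(2a)) = 2.203853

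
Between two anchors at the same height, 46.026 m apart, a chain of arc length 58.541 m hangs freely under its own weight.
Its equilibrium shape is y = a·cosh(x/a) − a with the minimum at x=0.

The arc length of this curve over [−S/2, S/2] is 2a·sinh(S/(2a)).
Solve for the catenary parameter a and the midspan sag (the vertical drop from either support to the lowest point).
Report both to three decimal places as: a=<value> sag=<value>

seed: a₀ = √(S³/(24(L−S))) = √(46.026³/(24·12.515)) = 18.017055
iter 1: u=1.277290  f(a)=+1.061e+00  f'(a)=-1.630e+00  a ← 18.017055 − (+1.061e+00/-1.630e+00) = 18.668456
iter 2: u=1.232721  f(a)=+6.028e-02  f'(a)=-1.449e+00  a ← 18.668456 − (+6.028e-02/-1.449e+00) = 18.710053
iter 3: u=1.229980  f(a)=+2.203e-04  f'(a)=-1.439e+00  a ← 18.710053 − (+2.203e-04/-1.439e+00) = 18.710206
iter 4: u=1.229970  f(a)=+2.967e-09  f'(a)=-1.439e+00  a ← 18.710206 − (+2.967e-09/-1.439e+00) = 18.710206
iter 5: u=1.229970  f(a)=-7.105e-15  f'(a)=-1.439e+00  a ← 18.710206 − (-7.105e-15/-1.439e+00) = 18.710206
converged: |Δa| < 1e-12 after 5 iterations
sag = a·(cosh(S/(2a)) − 1) = 18.710206·(cosh(1.229970) − 1) = 16.029310
T_max/T_min = cosh(S/(2a)) = 1.856715

a=18.710 sag=16.029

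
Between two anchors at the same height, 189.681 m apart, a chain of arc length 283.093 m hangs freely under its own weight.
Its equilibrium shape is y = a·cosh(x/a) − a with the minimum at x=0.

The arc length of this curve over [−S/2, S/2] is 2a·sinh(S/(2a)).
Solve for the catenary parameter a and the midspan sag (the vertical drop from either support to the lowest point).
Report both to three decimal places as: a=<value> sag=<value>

a=58.861 sag=94.436

seed: a₀ = √(S³/(24(L−S))) = √(189.681³/(24·93.412)) = 55.173278
iter 1: u=1.718957  f(a)=+1.481e+01  f'(a)=-4.498e+00  a ← 55.173278 − (+1.481e+01/-4.498e+00) = 58.466262
iter 2: u=1.622141  f(a)=+1.430e+00  f'(a)=-3.668e+00  a ← 58.466262 − (+1.430e+00/-3.668e+00) = 58.856022
iter 3: u=1.611398  f(a)=+1.646e-02  f'(a)=-3.584e+00  a ← 58.856022 − (+1.646e-02/-3.584e+00) = 58.860614
iter 4: u=1.611273  f(a)=+2.238e-06  f'(a)=-3.583e+00  a ← 58.860614 − (+2.238e-06/-3.583e+00) = 58.860615
iter 5: u=1.611273  f(a)=+5.684e-14  f'(a)=-3.583e+00  a ← 58.860615 − (+5.684e-14/-3.583e+00) = 58.860615
converged: |Δa| < 1e-12 after 5 iterations
sag = a·(cosh(S/(2a)) − 1) = 58.860615·(cosh(1.611273) − 1) = 94.436429
T_max/T_min = cosh(S/(2a)) = 2.604408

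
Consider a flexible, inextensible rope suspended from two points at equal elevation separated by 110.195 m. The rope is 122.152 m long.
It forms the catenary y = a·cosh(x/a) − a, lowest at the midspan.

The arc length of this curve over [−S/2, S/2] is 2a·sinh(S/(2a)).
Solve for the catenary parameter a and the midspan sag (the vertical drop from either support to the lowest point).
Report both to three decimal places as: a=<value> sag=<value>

seed: a₀ = √(S³/(24(L−S))) = √(110.195³/(24·11.957)) = 68.285123
iter 1: u=0.806874  f(a)=+3.953e-01  f'(a)=-3.735e-01  a ← 68.285123 − (+3.953e-01/-3.735e-01) = 69.343406
iter 2: u=0.794560  f(a)=+9.377e-03  f'(a)=-3.560e-01  a ← 69.343406 − (+9.377e-03/-3.560e-01) = 69.369747
iter 3: u=0.794258  f(a)=+5.561e-06  f'(a)=-3.556e-01  a ← 69.369747 − (+5.561e-06/-3.556e-01) = 69.369762
iter 4: u=0.794258  f(a)=+1.975e-12  f'(a)=-3.556e-01  a ← 69.369762 − (+1.975e-12/-3.556e-01) = 69.369762
converged: |Δa| < 1e-12 after 4 iterations
sag = a·(cosh(S/(2a)) − 1) = 69.369762·(cosh(0.794258) − 1) = 23.055568
T_max/T_min = cosh(S/(2a)) = 1.332358

a=69.370 sag=23.056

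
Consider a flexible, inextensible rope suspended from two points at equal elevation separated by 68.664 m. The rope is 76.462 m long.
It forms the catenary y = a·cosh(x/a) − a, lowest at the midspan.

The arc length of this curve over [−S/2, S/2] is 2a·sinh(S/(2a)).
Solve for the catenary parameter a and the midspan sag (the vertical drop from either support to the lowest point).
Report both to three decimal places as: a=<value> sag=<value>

seed: a₀ = √(S³/(24(L−S))) = √(68.664³/(24·7.798)) = 41.590718
iter 1: u=0.825473  f(a)=+2.700e-01  f'(a)=-4.012e-01  a ← 41.590718 − (+2.700e-01/-4.012e-01) = 42.263828
iter 2: u=0.812326  f(a)=+6.695e-03  f'(a)=-3.815e-01  a ← 42.263828 − (+6.695e-03/-3.815e-01) = 42.281378
iter 3: u=0.811989  f(a)=+4.347e-06  f'(a)=-3.810e-01  a ← 42.281378 − (+4.347e-06/-3.810e-01) = 42.281389
iter 4: u=0.811988  f(a)=+1.847e-12  f'(a)=-3.810e-01  a ← 42.281389 − (+1.847e-12/-3.810e-01) = 42.281389
converged: |Δa| < 1e-12 after 4 iterations
sag = a·(cosh(S/(2a)) − 1) = 42.281389·(cosh(0.811988) − 1) = 14.721464
T_max/T_min = cosh(S/(2a)) = 1.348178

a=42.281 sag=14.721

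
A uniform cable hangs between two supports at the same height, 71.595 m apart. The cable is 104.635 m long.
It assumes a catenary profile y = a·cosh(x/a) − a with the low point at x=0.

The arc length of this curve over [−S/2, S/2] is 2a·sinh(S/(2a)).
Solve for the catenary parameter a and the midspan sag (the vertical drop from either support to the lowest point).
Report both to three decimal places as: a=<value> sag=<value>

seed: a₀ = √(S³/(24(L−S))) = √(71.595³/(24·33.040)) = 21.512872
iter 1: u=1.664004  f(a)=+4.888e+00  f'(a)=-4.011e+00  a ← 21.512872 − (+4.888e+00/-4.011e+00) = 22.731530
iter 2: u=1.574795  f(a)=+4.461e-01  f'(a)=-3.309e+00  a ← 22.731530 − (+4.461e-01/-3.309e+00) = 22.866328
iter 3: u=1.565512  f(a)=+4.540e-03  f'(a)=-3.242e+00  a ← 22.866328 − (+4.540e-03/-3.242e+00) = 22.867728
iter 4: u=1.565416  f(a)=+4.807e-07  f'(a)=-3.241e+00  a ← 22.867728 − (+4.807e-07/-3.241e+00) = 22.867728
iter 5: u=1.565416  f(a)=+1.421e-14  f'(a)=-3.241e+00  a ← 22.867728 − (+1.421e-14/-3.241e+00) = 22.867728
converged: |Δa| < 1e-12 after 5 iterations
sag = a·(cosh(S/(2a)) − 1) = 22.867728·(cosh(1.565416) − 1) = 34.229153
T_max/T_min = cosh(S/(2a)) = 2.496832

a=22.868 sag=34.229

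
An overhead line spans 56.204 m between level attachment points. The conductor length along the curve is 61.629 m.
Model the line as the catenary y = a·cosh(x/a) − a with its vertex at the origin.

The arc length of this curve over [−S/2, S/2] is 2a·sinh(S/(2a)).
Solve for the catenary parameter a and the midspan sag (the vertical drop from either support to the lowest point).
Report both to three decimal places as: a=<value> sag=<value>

a=37.450 sag=11.048

seed: a₀ = √(S³/(24(L−S))) = √(56.204³/(24·5.425)) = 36.927112
iter 1: u=0.761013  f(a)=+1.593e-01  f'(a)=-3.112e-01  a ← 36.927112 − (+1.593e-01/-3.112e-01) = 37.438932
iter 2: u=0.750609  f(a)=+3.372e-03  f'(a)=-2.981e-01  a ← 37.438932 − (+3.372e-03/-2.981e-01) = 37.450242
iter 3: u=0.750382  f(a)=+1.584e-06  f'(a)=-2.979e-01  a ← 37.450242 − (+1.584e-06/-2.979e-01) = 37.450247
iter 4: u=0.750382  f(a)=+3.482e-13  f'(a)=-2.979e-01  a ← 37.450247 − (+3.482e-13/-2.979e-01) = 37.450247
converged: |Δa| < 1e-12 after 4 iterations
sag = a·(cosh(S/(2a)) − 1) = 37.450247·(cosh(0.750382) − 1) = 11.047737
T_max/T_min = cosh(S/(2a)) = 1.294998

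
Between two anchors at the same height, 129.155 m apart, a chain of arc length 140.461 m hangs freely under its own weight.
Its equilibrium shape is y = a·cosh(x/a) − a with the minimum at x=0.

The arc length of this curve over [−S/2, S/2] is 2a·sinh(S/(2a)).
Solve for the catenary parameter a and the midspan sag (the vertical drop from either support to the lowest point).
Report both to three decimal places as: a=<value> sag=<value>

a=90.253 sag=24.106

seed: a₀ = √(S³/(24(L−S))) = √(129.155³/(24·11.306)) = 89.105954
iter 1: u=0.724727  f(a)=+3.007e-01  f'(a)=-2.673e-01  a ← 89.105954 − (+3.007e-01/-2.673e-01) = 90.230534
iter 2: u=0.715695  f(a)=+5.786e-03  f'(a)=-2.571e-01  a ← 90.230534 − (+5.786e-03/-2.571e-01) = 90.253037
iter 3: u=0.715516  f(a)=+2.237e-06  f'(a)=-2.569e-01  a ← 90.253037 − (+2.237e-06/-2.569e-01) = 90.253046
iter 4: u=0.715516  f(a)=+3.411e-13  f'(a)=-2.569e-01  a ← 90.253046 − (+3.411e-13/-2.569e-01) = 90.253046
converged: |Δa| < 1e-12 after 4 iterations
sag = a·(cosh(S/(2a)) − 1) = 90.253046·(cosh(0.715516) − 1) = 24.105755
T_max/T_min = cosh(S/(2a)) = 1.267091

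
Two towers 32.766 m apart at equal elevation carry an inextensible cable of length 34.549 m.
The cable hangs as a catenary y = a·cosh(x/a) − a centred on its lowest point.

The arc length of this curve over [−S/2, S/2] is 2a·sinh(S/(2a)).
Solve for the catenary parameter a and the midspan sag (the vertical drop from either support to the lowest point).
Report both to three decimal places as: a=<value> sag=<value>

seed: a₀ = √(S³/(24(L−S))) = √(32.766³/(24·1.783)) = 28.671727
iter 1: u=0.571399  f(a)=+2.933e-02  f'(a)=-1.285e-01  a ← 28.671727 − (+2.933e-02/-1.285e-01) = 28.900043
iter 2: u=0.566885  f(a)=+3.541e-04  f'(a)=-1.254e-01  a ← 28.900043 − (+3.541e-04/-1.254e-01) = 28.902867
iter 3: u=0.566830  f(a)=+5.299e-08  f'(a)=-1.254e-01  a ← 28.902867 − (+5.299e-08/-1.254e-01) = 28.902867
iter 4: u=0.566830  f(a)=+0.000e+00  f'(a)=-1.254e-01  a ← 28.902867 − (+0.000e+00/-1.254e-01) = 28.902867
converged: |Δa| < 1e-12 after 4 iterations
sag = a·(cosh(S/(2a)) − 1) = 28.902867·(cosh(0.566830) − 1) = 4.768843
T_max/T_min = cosh(S/(2a)) = 1.164996

a=28.903 sag=4.769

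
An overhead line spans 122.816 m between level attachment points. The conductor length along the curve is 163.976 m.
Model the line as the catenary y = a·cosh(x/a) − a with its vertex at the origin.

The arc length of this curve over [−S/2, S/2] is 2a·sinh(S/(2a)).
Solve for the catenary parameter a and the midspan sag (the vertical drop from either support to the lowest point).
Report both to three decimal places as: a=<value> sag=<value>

seed: a₀ = √(S³/(24(L−S))) = √(122.816³/(24·41.160)) = 43.305107
iter 1: u=1.418031  f(a)=+4.342e+00  f'(a)=-2.312e+00  a ← 43.305107 − (+4.342e+00/-2.312e+00) = 45.183410
iter 2: u=1.359083  f(a)=+2.985e-01  f'(a)=-2.004e+00  a ← 45.183410 − (+2.985e-01/-2.004e+00) = 45.332364
iter 3: u=1.354617  f(a)=+1.641e-03  f'(a)=-1.982e+00  a ← 45.332364 − (+1.641e-03/-1.982e+00) = 45.333191
iter 4: u=1.354592  f(a)=+5.017e-08  f'(a)=-1.982e+00  a ← 45.333191 − (+5.017e-08/-1.982e+00) = 45.333191
iter 5: u=1.354592  f(a)=+0.000e+00  f'(a)=-1.982e+00  a ← 45.333191 − (+0.000e+00/-1.982e+00) = 45.333191
converged: |Δa| < 1e-12 after 5 iterations
sag = a·(cosh(S/(2a)) − 1) = 45.333191·(cosh(1.354592) − 1) = 48.353149
T_max/T_min = cosh(S/(2a)) = 2.066617

a=45.333 sag=48.353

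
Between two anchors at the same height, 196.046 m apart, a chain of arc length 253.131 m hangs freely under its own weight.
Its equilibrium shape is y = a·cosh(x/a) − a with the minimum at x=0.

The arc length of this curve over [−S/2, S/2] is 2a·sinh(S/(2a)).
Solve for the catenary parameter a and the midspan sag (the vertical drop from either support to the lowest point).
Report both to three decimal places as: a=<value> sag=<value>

seed: a₀ = √(S³/(24(L−S))) = √(196.046³/(24·57.085)) = 74.160108
iter 1: u=1.321775  f(a)=+5.199e+00  f'(a)=-1.826e+00  a ← 74.160108 − (+5.199e+00/-1.826e+00) = 77.007710
iter 2: u=1.272899  f(a)=+3.145e-01  f'(a)=-1.611e+00  a ← 77.007710 − (+3.145e-01/-1.611e+00) = 77.202902
iter 3: u=1.269680  f(a)=+1.314e-03  f'(a)=-1.598e+00  a ← 77.202902 − (+1.314e-03/-1.598e+00) = 77.203725
iter 4: u=1.269667  f(a)=+2.316e-08  f'(a)=-1.598e+00  a ← 77.203725 − (+2.316e-08/-1.598e+00) = 77.203725
iter 5: u=1.269667  f(a)=+5.684e-14  f'(a)=-1.598e+00  a ← 77.203725 − (+5.684e-14/-1.598e+00) = 77.203725
converged: |Δa| < 1e-12 after 5 iterations
sag = a·(cosh(S/(2a)) − 1) = 77.203725·(cosh(1.269667) − 1) = 71.050250
T_max/T_min = cosh(S/(2a)) = 1.920296

a=77.204 sag=71.050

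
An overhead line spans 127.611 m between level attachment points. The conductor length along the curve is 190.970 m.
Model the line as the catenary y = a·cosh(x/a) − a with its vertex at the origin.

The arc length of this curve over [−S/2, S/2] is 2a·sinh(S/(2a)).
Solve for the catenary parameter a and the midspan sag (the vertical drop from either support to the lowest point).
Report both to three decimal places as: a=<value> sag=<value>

seed: a₀ = √(S³/(24(L−S))) = √(127.611³/(24·63.359)) = 36.967696
iter 1: u=1.725980  f(a)=+1.014e+01  f'(a)=-4.564e+00  a ← 36.967696 − (+1.014e+01/-4.564e+00) = 39.188477
iter 2: u=1.628170  f(a)=+9.851e-01  f'(a)=-3.716e+00  a ← 39.188477 − (+9.851e-01/-3.716e+00) = 39.453573
iter 3: u=1.617230  f(a)=+1.152e-02  f'(a)=-3.630e+00  a ← 39.453573 − (+1.152e-02/-3.630e+00) = 39.456747
iter 4: u=1.617100  f(a)=+1.616e-06  f'(a)=-3.629e+00  a ← 39.456747 − (+1.616e-06/-3.629e+00) = 39.456747
iter 5: u=1.617100  f(a)=+8.527e-14  f'(a)=-3.629e+00  a ← 39.456747 − (+8.527e-14/-3.629e+00) = 39.456747
converged: |Δa| < 1e-12 after 5 iterations
sag = a·(cosh(S/(2a)) − 1) = 39.456747·(cosh(1.617100) − 1) = 63.859370
T_max/T_min = cosh(S/(2a)) = 2.618465

a=39.457 sag=63.859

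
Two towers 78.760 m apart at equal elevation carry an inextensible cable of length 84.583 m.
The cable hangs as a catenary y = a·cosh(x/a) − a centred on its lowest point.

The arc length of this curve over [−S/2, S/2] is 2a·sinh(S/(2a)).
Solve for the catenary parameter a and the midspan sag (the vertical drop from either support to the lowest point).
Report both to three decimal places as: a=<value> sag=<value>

seed: a₀ = √(S³/(24(L−S))) = √(78.760³/(24·5.823)) = 59.126142
iter 1: u=0.666034  f(a)=+1.305e-01  f'(a)=-2.058e-01  a ← 59.126142 − (+1.305e-01/-2.058e-01) = 59.760243
iter 2: u=0.658967  f(a)=+2.130e-03  f'(a)=-1.992e-01  a ← 59.760243 − (+2.130e-03/-1.992e-01) = 59.770934
iter 3: u=0.658849  f(a)=+5.877e-07  f'(a)=-1.991e-01  a ← 59.770934 − (+5.877e-07/-1.991e-01) = 59.770937
iter 4: u=0.658849  f(a)=+4.263e-14  f'(a)=-1.991e-01  a ← 59.770937 − (+4.263e-14/-1.991e-01) = 59.770937
converged: |Δa| < 1e-12 after 4 iterations
sag = a·(cosh(S/(2a)) − 1) = 59.770937·(cosh(0.658849) − 1) = 13.448841
T_max/T_min = cosh(S/(2a)) = 1.225006

a=59.771 sag=13.449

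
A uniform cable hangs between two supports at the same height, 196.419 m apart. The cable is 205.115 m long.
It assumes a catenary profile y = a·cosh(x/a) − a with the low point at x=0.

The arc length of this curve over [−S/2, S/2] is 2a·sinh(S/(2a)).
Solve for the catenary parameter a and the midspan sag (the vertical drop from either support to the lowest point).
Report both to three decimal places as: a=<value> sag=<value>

a=191.803 sag=25.697

seed: a₀ = √(S³/(24(L−S))) = √(196.419³/(24·8.696)) = 190.550397
iter 1: u=0.515399  f(a)=+1.162e-01  f'(a)=-9.372e-02  a ← 190.550397 − (+1.162e-01/-9.372e-02) = 191.790598
iter 2: u=0.512066  f(a)=+1.145e-03  f'(a)=-9.188e-02  a ← 191.790598 − (+1.145e-03/-9.188e-02) = 191.803055
iter 3: u=0.512033  f(a)=+1.134e-07  f'(a)=-9.186e-02  a ← 191.803055 − (+1.134e-07/-9.186e-02) = 191.803056
iter 4: u=0.512033  f(a)=-2.842e-14  f'(a)=-9.186e-02  a ← 191.803056 − (-2.842e-14/-9.186e-02) = 191.803056
converged: |Δa| < 1e-12 after 4 iterations
sag = a·(cosh(S/(2a)) − 1) = 191.803056·(cosh(0.512033) − 1) = 25.697411
T_max/T_min = cosh(S/(2a)) = 1.133978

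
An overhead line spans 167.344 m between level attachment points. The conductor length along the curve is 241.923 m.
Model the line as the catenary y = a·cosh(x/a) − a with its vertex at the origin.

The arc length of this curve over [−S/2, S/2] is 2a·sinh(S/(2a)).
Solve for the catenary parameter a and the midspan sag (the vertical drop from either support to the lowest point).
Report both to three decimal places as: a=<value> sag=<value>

seed: a₀ = √(S³/(24(L−S))) = √(167.344³/(24·74.579)) = 51.168339
iter 1: u=1.635230  f(a)=+1.063e+01  f'(a)=-3.773e+00  a ← 51.168339 − (+1.063e+01/-3.773e+00) = 53.985933
iter 2: u=1.549885  f(a)=+9.412e-01  f'(a)=-3.132e+00  a ← 53.985933 − (+9.412e-01/-3.132e+00) = 54.286469
iter 3: u=1.541305  f(a)=+8.962e-03  f'(a)=-3.072e+00  a ← 54.286469 − (+8.962e-03/-3.072e+00) = 54.289386
iter 4: u=1.541222  f(a)=+8.296e-07  f'(a)=-3.072e+00  a ← 54.289386 − (+8.296e-07/-3.072e+00) = 54.289387
iter 5: u=1.541222  f(a)=+0.000e+00  f'(a)=-3.072e+00  a ← 54.289387 − (+0.000e+00/-3.072e+00) = 54.289387
converged: |Δa| < 1e-12 after 5 iterations
sag = a·(cosh(S/(2a)) − 1) = 54.289387·(cosh(1.541222) − 1) = 78.296518
T_max/T_min = cosh(S/(2a)) = 2.442207

a=54.289 sag=78.297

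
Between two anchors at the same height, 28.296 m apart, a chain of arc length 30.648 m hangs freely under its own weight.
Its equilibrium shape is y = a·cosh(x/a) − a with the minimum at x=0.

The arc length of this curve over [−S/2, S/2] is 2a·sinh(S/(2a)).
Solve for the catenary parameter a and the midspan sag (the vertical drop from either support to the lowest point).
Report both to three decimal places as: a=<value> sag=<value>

a=20.279 sag=5.139

seed: a₀ = √(S³/(24(L−S))) = √(28.296³/(24·2.352)) = 20.033798
iter 1: u=0.706207  f(a)=+5.935e-02  f'(a)=-2.467e-01  a ← 20.033798 − (+5.935e-02/-2.467e-01) = 20.274357
iter 2: u=0.697827  f(a)=+1.086e-03  f'(a)=-2.378e-01  a ← 20.274357 − (+1.086e-03/-2.378e-01) = 20.278924
iter 3: u=0.697670  f(a)=+3.786e-07  f'(a)=-2.376e-01  a ← 20.278924 − (+3.786e-07/-2.376e-01) = 20.278926
iter 4: u=0.697670  f(a)=+4.263e-14  f'(a)=-2.376e-01  a ← 20.278926 − (+4.263e-14/-2.376e-01) = 20.278926
converged: |Δa| < 1e-12 after 4 iterations
sag = a·(cosh(S/(2a)) − 1) = 20.278926·(cosh(0.697670) − 1) = 5.138781
T_max/T_min = cosh(S/(2a)) = 1.253405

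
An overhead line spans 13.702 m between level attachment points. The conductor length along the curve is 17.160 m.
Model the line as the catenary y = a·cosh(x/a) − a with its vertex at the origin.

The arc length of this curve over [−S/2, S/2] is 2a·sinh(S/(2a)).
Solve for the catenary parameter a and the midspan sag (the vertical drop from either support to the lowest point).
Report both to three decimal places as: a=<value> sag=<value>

a=5.767 sag=4.571

seed: a₀ = √(S³/(24(L−S))) = √(13.702³/(24·3.458)) = 5.567469
iter 1: u=1.230541  f(a)=+2.715e-01  f'(a)=-1.441e+00  a ← 5.567469 − (+2.715e-01/-1.441e+00) = 5.755875
iter 2: u=1.190262  f(a)=+1.439e-02  f'(a)=-1.292e+00  a ← 5.755875 − (+1.439e-02/-1.292e+00) = 5.767014
iter 3: u=1.187963  f(a)=+4.543e-05  f'(a)=-1.284e+00  a ← 5.767014 − (+4.543e-05/-1.284e+00) = 5.767049
iter 4: u=1.187956  f(a)=+4.561e-10  f'(a)=-1.284e+00  a ← 5.767049 − (+4.561e-10/-1.284e+00) = 5.767049
iter 5: u=1.187956  f(a)=+3.553e-15  f'(a)=-1.284e+00  a ← 5.767049 − (+3.553e-15/-1.284e+00) = 5.767049
converged: |Δa| < 1e-12 after 5 iterations
sag = a·(cosh(S/(2a)) − 1) = 5.767049·(cosh(1.187956) − 1) = 4.571000
T_max/T_min = cosh(S/(2a)) = 1.792606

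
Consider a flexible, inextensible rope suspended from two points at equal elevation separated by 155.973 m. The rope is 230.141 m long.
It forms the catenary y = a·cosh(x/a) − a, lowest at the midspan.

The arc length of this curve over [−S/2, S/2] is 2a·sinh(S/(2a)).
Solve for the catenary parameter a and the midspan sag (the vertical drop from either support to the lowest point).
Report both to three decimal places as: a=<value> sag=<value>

a=49.159 sag=75.972

seed: a₀ = √(S³/(24(L−S))) = √(155.973³/(24·74.168)) = 46.170038
iter 1: u=1.689115  f(a)=+1.133e+01  f'(a)=-4.228e+00  a ← 46.170038 − (+1.133e+01/-4.228e+00) = 48.849441
iter 2: u=1.596467  f(a)=+1.061e+00  f'(a)=-3.470e+00  a ← 48.849441 − (+1.061e+00/-3.470e+00) = 49.155210
iter 3: u=1.586536  f(a)=+1.143e-02  f'(a)=-3.396e+00  a ← 49.155210 − (+1.143e-02/-3.396e+00) = 49.158577
iter 4: u=1.586427  f(a)=+1.358e-06  f'(a)=-3.395e+00  a ← 49.158577 − (+1.358e-06/-3.395e+00) = 49.158577
iter 5: u=1.586427  f(a)=+0.000e+00  f'(a)=-3.395e+00  a ← 49.158577 − (+0.000e+00/-3.395e+00) = 49.158577
converged: |Δa| < 1e-12 after 5 iterations
sag = a·(cosh(S/(2a)) − 1) = 49.158577·(cosh(1.586427) − 1) = 75.972497
T_max/T_min = cosh(S/(2a)) = 2.545458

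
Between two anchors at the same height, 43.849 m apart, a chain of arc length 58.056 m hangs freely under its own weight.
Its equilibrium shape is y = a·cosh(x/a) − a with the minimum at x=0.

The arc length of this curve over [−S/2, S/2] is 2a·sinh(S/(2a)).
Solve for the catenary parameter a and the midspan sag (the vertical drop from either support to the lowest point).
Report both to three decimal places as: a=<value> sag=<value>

a=16.438 sag=16.921

seed: a₀ = √(S³/(24(L−S))) = √(43.849³/(24·14.207)) = 15.724713
iter 1: u=1.394270  f(a)=+1.447e+00  f'(a)=-2.184e+00  a ← 15.724713 − (+1.447e+00/-2.184e+00) = 16.387214
iter 2: u=1.337903  f(a)=+9.644e-02  f'(a)=-1.901e+00  a ← 16.387214 − (+9.644e-02/-1.901e+00) = 16.437941
iter 3: u=1.333774  f(a)=+4.964e-04  f'(a)=-1.882e+00  a ← 16.437941 − (+4.964e-04/-1.882e+00) = 16.438205
iter 4: u=1.333753  f(a)=+1.330e-08  f'(a)=-1.882e+00  a ← 16.438205 − (+1.330e-08/-1.882e+00) = 16.438205
iter 5: u=1.333753  f(a)=+7.105e-15  f'(a)=-1.882e+00  a ← 16.438205 − (+7.105e-15/-1.882e+00) = 16.438205
converged: |Δa| < 1e-12 after 5 iterations
sag = a·(cosh(S/(2a)) − 1) = 16.438205·(cosh(1.333753) − 1) = 16.921042
T_max/T_min = cosh(S/(2a)) = 2.029373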